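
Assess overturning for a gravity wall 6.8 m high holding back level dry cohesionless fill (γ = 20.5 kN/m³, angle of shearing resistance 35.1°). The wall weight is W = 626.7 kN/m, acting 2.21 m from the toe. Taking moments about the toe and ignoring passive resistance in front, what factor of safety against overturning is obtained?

4.78

K_a = tan²(45° − 35.1°/2) = 0.2698.
P_a = ½K_aγH² = 0.5×0.2698×20.5×6.8² = 127.9 kN/m, acting at H/3 = 2.267 m above the base.
Overturning moment M_o = P_a × H/3 = 127.9 × 2.267 = 289.9.
Resisting moment M_r = W × 2.21 = 626.7 × 2.21 = 1385.
FS_overturning = M_r/M_o = 1385/289.9 = 4.778.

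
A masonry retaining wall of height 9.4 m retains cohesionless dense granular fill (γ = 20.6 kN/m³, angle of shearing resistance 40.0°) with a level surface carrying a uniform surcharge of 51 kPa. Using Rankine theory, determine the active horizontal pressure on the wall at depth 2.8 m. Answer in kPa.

23.6 kPa

K_a = (1 − sin φ)/(1 + sin φ) = 0.2174.
σ_v = γz + q = 20.6 × 2.8 + 51 = 108.7 kPa.
σ_h = K_a σ_v = 0.2174 × 108.7 = 23.63 kPa.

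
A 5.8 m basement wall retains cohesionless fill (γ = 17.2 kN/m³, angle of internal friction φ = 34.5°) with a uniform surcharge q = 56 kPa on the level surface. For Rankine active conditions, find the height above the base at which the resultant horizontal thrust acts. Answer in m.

K_a = 0.2768.
Triangular part P₁ = ½K_aγH² = 80.08 at H/3 = 1.933 m; rectangular part P₂ = K_a q H = 89.91 at H/2 = 2.900 m.
ȳ = (P₁·1.933 + P₂·2.900)/(P₁+P₂) = 2.445 m.

2.44 m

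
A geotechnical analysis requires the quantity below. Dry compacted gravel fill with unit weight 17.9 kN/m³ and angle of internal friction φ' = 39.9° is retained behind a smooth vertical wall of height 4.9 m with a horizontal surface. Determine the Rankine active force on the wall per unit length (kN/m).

46.9 kN/m

K_a = tan²(45° − φ/2) = 0.2184.
P_a = ½ K_a γ H² = 0.5 × 0.2184 × 17.9 × 4.9² = 46.94 kN/m.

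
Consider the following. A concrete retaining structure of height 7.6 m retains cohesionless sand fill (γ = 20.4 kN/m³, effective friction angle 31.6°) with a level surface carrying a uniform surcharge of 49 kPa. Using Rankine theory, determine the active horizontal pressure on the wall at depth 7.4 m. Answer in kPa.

K_a = (1 − sin φ)/(1 + sin φ) = 0.3123.
σ_v = γz + q = 20.4 × 7.4 + 49 = 200.0 kPa.
σ_h = K_a σ_v = 0.3123 × 200.0 = 62.46 kPa.

62.5 kPa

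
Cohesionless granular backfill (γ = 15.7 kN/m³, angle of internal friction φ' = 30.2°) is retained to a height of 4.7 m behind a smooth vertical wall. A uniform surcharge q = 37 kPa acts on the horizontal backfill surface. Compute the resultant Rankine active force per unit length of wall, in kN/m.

115 kN/m

K_a = tan²(45° − φ/2) = 0.3307.
Soil triangle: ½ K_a γ H² = 0.5×0.3307×15.7×4.7² = 57.34 kN/m.
Surcharge rectangle: K_a q H = 0.3307×37×4.7 = 57.50 kN/m.
Total = 57.34 + 57.50 = 114.8 kN/m.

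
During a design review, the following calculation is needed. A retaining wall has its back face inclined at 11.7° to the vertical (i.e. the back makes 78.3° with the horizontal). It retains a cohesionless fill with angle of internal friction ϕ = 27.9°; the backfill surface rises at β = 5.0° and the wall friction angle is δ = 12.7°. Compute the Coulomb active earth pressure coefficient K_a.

K_a = sin²(α+φ) / [sin²α · sin(α−δ) · (1 + √{sin(φ+δ)sin(φ−β) / (sin(α−δ)sin(α+β))})²].
With α = 78.3°, φ = 27.9°, δ = 12.7°, β = 5.0°: K_a = 0.4516.

0.452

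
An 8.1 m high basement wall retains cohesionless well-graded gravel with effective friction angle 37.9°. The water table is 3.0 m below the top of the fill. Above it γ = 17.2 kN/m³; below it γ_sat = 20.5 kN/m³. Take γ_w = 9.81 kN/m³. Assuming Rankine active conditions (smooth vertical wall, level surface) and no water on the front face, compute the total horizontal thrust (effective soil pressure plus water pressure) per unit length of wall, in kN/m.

242 kN/m

K_a = tan²(45° − φ/2) = 0.2389.
γ' = 20.5 − 9.81 = 10.69 kN/m³. Depth below WT = 5.1 m.
σ'_h at WT = K_a γ d_w = 12.33 kPa; at base = 12.33 + K_a γ' × 5.1 = 25.36 kPa.
P₁ (0–3.0 m) = ½×12.33×3.0 = 18.49. P₂ (3.0–8.1 m) = ½(12.33+25.36)×5.1 = 96.10.
P_w = ½ γ_w h₂² = 0.5×9.81×5.1² = 127.6. Total = 18.49+96.10+127.6 = 242.2 kN/m.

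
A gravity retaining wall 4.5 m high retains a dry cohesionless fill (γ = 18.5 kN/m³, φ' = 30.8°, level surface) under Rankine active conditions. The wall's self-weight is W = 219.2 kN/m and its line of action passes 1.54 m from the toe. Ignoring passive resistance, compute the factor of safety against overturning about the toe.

3.72

K_a = tan²(45° − 30.8°/2) = 0.3227.
P_a = ½K_aγH² = 0.5×0.3227×18.5×4.5² = 60.45 kN/m, acting at H/3 = 1.500 m above the base.
Overturning moment M_o = P_a × H/3 = 60.45 × 1.500 = 90.67.
Resisting moment M_r = W × 1.54 = 219.2 × 1.54 = 337.6.
FS_overturning = M_r/M_o = 337.6/90.67 = 3.723.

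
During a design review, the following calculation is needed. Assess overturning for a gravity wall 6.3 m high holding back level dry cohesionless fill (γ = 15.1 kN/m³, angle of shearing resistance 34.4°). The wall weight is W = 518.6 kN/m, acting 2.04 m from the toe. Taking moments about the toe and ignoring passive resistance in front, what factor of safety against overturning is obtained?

K_a = tan²(45° − 34.4°/2) = 0.2780.
P_a = ½K_aγH² = 0.5×0.2780×15.1×6.3² = 83.30 kN/m, acting at H/3 = 2.100 m above the base.
Overturning moment M_o = P_a × H/3 = 83.30 × 2.100 = 174.9.
Resisting moment M_r = W × 2.04 = 518.6 × 2.04 = 1058.
FS_overturning = M_r/M_o = 1058/174.9 = 6.048.

6.05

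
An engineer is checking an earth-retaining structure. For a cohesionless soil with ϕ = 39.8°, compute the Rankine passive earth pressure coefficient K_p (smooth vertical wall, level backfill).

4.56

K_p = (1 + sin φ)/(1 − sin φ) = tan²(45° + 39.8°/2) = 4.557.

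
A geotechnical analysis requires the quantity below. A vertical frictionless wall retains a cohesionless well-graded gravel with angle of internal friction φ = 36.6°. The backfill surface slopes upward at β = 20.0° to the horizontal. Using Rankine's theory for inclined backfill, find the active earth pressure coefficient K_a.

K_a = cos β · (cos β − √(cos²β − cos²φ)) / (cos β + √(cos²β − cos²φ)).
cos β = 0.9397, cos φ = 0.8028, √(cos²β − cos²φ) = 0.4884.
K_a = 0.9397 × (0.9397 − 0.4884)/(0.9397 + 0.4884) = 0.2970.

0.297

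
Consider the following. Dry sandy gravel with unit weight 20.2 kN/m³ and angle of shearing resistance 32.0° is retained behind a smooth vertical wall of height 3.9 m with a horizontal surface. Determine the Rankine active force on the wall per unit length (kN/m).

K_a = tan²(45° − φ/2) = 0.3073.
P_a = ½ K_a γ H² = 0.5 × 0.3073 × 20.2 × 3.9² = 47.20 kN/m.

47.2 kN/m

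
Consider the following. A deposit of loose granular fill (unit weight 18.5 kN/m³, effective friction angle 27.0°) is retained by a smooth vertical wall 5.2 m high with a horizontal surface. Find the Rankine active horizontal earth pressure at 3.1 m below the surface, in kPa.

K_a = (1 − sin φ)/(1 + sin φ) = 0.3755.
σ_h = K_a γ z = 0.3755 × 18.5 × 3.1 = 21.54 kPa.

21.5 kPa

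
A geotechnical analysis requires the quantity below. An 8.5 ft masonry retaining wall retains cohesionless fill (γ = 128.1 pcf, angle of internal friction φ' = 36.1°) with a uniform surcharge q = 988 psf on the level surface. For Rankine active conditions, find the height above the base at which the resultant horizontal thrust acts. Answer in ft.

3.75 ft

K_a = 0.2585.
Triangular part P₁ = ½K_aγH² = 1196 at H/3 = 2.833 ft; rectangular part P₂ = K_a q H = 2171 at H/2 = 4.250 ft.
ȳ = (P₁·2.833 + P₂·4.250)/(P₁+P₂) = 3.747 ft.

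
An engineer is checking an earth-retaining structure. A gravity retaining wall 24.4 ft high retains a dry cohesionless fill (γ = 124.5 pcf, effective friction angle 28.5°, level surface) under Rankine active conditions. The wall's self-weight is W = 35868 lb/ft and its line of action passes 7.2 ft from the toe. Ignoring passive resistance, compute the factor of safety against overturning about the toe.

2.42

K_a = tan²(45° − 28.5°/2) = 0.3540.
P_a = ½K_aγH² = 0.5×0.3540×124.5×24.4² = 13120 lb/ft, acting at H/3 = 8.133 ft above the base.
Overturning moment M_o = P_a × H/3 = 13120 × 8.133 = 106700.
Resisting moment M_r = W × 7.2 = 35868 × 7.2 = 258200.
FS_overturning = M_r/M_o = 258200/106700 = 2.421.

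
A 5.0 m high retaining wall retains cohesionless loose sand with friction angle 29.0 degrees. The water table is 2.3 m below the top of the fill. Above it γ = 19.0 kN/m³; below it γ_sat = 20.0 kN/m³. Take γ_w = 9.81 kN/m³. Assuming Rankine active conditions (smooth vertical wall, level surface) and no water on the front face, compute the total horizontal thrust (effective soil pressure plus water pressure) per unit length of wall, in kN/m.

K_a = tan²(45° − φ/2) = 0.3470.
γ' = 20.0 − 9.81 = 10.19 kN/m³. Depth below WT = 2.7 m.
σ'_h at WT = K_a γ d_w = 15.16 kPa; at base = 15.16 + K_a γ' × 2.7 = 24.71 kPa.
P₁ (0–2.3 m) = ½×15.16×2.3 = 17.44. P₂ (2.3–5.0 m) = ½(15.16+24.71)×2.7 = 53.83.
P_w = ½ γ_w h₂² = 0.5×9.81×2.7² = 35.76. Total = 17.44+53.83+35.76 = 107.0 kN/m.

107 kN/m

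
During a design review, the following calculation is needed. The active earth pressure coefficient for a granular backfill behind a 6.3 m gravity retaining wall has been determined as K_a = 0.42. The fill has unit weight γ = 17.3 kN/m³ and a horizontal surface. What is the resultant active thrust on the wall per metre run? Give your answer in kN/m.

144 kN/m

P = ½ K_a γ H² = 0.5 × 0.42 × 17.3 × 6.3² = 144.2 kN/m.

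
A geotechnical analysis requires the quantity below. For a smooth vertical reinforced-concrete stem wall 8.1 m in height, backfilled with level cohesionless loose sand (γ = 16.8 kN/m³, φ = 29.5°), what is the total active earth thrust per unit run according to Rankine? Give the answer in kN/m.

187 kN/m

K_a = tan²(45° − φ/2) = 0.3401.
P_a = ½ K_a γ H² = 0.5 × 0.3401 × 16.8 × 8.1² = 187.4 kN/m.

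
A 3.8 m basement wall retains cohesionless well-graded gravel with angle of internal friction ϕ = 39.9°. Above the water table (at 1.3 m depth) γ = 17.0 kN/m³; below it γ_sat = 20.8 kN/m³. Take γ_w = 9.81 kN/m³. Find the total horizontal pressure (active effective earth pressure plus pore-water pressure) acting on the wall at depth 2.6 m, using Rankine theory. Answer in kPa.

K_a = (1 − sin φ)/(1 + sin φ) = 0.2184.
γ' = 20.8 − 9.81 = 10.99 kN/m³.
Effective vertical stress at 2.6 m: σ'_v = 17.0×1.3 + 10.99×1.30 = 36.39 kPa.
σ'_h = K_a σ'_v = 0.2184 × 36.39 = 7.948 kPa; u = γ_w × 1.30 = 12.75 kPa.
Total σ_h = 7.948 + 12.75 = 20.70 kPa.

20.7 kPa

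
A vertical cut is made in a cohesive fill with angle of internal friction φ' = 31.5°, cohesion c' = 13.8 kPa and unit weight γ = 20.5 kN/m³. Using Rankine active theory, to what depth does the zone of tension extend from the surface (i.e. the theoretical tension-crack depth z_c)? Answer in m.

2.40 m

K_a = tan²(45° − 31.5°/2) = 0.3136; √K_a = 0.5600.
The active pressure is zero where K_a γ z = 2c√K_a, so z_c = 2c/(γ√K_a) = 2×13.8/(20.5×0.5600) = 2.404 m.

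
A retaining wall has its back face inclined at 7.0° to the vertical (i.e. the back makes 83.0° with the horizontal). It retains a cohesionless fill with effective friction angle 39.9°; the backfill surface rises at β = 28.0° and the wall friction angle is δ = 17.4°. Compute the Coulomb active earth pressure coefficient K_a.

K_a = sin²(α+φ) / [sin²α · sin(α−δ) · (1 + √{sin(φ+δ)sin(φ−β) / (sin(α−δ)sin(α+β))})²].
With α = 83.0°, φ = 39.9°, δ = 17.4°, β = 28.0°: K_a = 0.3728.

0.373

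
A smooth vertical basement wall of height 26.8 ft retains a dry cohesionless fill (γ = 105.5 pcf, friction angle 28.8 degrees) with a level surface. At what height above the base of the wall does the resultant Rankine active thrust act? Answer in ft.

K_a = 0.3498.
The pressure distribution is triangular, so the resultant acts at H/3 above the base = 26.8/3 = 8.933 ft.

8.93 ft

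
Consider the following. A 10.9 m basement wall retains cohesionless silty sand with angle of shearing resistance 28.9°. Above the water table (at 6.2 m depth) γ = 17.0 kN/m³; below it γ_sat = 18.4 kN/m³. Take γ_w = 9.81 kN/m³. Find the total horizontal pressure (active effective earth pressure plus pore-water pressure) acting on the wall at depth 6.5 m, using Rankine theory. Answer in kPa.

K_a = (1 − sin φ)/(1 + sin φ) = 0.3484.
γ' = 18.4 − 9.81 = 8.590 kN/m³.
Effective vertical stress at 6.5 m: σ'_v = 17.0×6.2 + 8.590×0.300 = 108.0 kPa.
σ'_h = K_a σ'_v = 0.3484 × 108.0 = 37.61 kPa; u = γ_w × 0.300 = 2.943 kPa.
Total σ_h = 37.61 + 2.943 = 40.56 kPa.

40.6 kPa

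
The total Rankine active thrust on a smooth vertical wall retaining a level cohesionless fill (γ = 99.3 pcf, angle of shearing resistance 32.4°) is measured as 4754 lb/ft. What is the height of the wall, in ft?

17.8 ft

K_a = 0.3022. P_a = ½ K_a γ H² ⇒ H = √(2P_a/(K_a γ)).
H = √(2×4754/(0.3022×99.3)) = 17.80 ft.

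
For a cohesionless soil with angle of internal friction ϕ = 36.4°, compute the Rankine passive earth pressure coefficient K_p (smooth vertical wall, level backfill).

3.92

K_p = (1 + sin φ)/(1 − sin φ) = tan²(45° + 36.4°/2) = 3.919.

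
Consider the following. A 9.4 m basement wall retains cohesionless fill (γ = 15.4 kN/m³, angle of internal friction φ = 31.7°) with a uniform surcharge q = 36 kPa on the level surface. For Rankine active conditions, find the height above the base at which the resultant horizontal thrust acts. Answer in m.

K_a = 0.3111.
Triangular part P₁ = ½K_aγH² = 211.6 at H/3 = 3.133 m; rectangular part P₂ = K_a q H = 105.3 at H/2 = 4.700 m.
ȳ = (P₁·3.133 + P₂·4.700)/(P₁+P₂) = 3.654 m.

3.65 m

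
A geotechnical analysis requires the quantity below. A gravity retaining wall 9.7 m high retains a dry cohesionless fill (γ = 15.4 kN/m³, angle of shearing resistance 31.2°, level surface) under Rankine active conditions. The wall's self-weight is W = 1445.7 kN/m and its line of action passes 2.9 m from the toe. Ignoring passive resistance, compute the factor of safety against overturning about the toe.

K_a = tan²(45° − 31.2°/2) = 0.3175.
P_a = ½K_aγH² = 0.5×0.3175×15.4×9.7² = 230.0 kN/m, acting at H/3 = 3.233 m above the base.
Overturning moment M_o = P_a × H/3 = 230.0 × 3.233 = 743.8.
Resisting moment M_r = W × 2.9 = 1445.7 × 2.9 = 4193.
FS_overturning = M_r/M_o = 4193/743.8 = 5.637.

5.64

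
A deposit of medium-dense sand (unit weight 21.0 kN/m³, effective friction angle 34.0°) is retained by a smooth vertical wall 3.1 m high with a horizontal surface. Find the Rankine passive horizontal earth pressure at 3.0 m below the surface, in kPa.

223 kPa

K_p = (1 + sin φ)/(1 − sin φ) = 3.537.
σ_h = K_p γ z = 3.537 × 21.0 × 3.0 = 222.8 kPa.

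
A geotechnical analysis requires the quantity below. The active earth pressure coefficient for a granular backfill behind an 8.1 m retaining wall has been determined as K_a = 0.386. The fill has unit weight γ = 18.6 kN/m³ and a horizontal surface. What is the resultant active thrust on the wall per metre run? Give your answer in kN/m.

236 kN/m

P = ½ K_a γ H² = 0.5 × 0.386 × 18.6 × 8.1² = 235.5 kN/m.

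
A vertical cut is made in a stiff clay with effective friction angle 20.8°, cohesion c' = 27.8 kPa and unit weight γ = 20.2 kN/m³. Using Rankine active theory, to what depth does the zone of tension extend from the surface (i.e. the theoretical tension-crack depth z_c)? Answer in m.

K_a = tan²(45° − 20.8°/2) = 0.4759; √K_a = 0.6899.
The active pressure is zero where K_a γ z = 2c√K_a, so z_c = 2c/(γ√K_a) = 2×27.8/(20.2×0.6899) = 3.990 m.

3.99 m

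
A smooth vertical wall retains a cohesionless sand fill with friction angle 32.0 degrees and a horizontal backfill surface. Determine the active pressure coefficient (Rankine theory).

0.307

K_a = tan²(45° − φ/2) = tan²(29.00°) = 0.3073.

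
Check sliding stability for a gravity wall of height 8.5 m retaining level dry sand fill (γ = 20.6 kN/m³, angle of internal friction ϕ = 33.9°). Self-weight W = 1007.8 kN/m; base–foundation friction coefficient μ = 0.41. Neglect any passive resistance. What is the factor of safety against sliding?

1.96

K_a = tan²(45° − 33.9°/2) = 0.2839.
P_a = ½K_aγH² = 0.5×0.2839×20.6×8.5² = 211.3 kN/m, acting at H/3 = 2.833 m above the base.
FS_sliding = μW / P_a = 0.41×1007.8 / 211.3 = 1.956.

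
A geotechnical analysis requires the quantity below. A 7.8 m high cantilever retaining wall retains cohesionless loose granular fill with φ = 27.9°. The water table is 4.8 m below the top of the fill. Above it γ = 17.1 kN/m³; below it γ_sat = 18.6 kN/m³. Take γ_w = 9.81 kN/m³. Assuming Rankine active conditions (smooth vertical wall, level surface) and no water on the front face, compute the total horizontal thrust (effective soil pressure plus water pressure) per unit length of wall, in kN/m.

K_a = tan²(45° − φ/2) = 0.3625.
γ' = 18.6 − 9.81 = 8.790 kN/m³. Depth below WT = 3.0 m.
σ'_h at WT = K_a γ d_w = 29.75 kPa; at base = 29.75 + K_a γ' × 3.0 = 39.31 kPa.
P₁ (0–4.8 m) = ½×29.75×4.8 = 71.40. P₂ (4.8–7.8 m) = ½(29.75+39.31)×3.0 = 103.6.
P_w = ½ γ_w h₂² = 0.5×9.81×3.0² = 44.14. Total = 71.40+103.6+44.14 = 219.1 kN/m.

219 kN/m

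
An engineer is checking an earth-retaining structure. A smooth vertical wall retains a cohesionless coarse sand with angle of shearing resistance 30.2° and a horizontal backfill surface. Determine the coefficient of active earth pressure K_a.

0.331

K_a = (1 − sin φ)/(1 + sin φ) = (1 − sin 30.2°)/(1 + sin 30.2°) = 0.3307.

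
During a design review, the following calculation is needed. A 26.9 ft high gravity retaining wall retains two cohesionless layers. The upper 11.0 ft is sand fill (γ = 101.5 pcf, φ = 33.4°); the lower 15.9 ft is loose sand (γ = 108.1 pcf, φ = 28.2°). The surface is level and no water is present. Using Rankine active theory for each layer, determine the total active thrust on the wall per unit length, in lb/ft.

K_a1 = tan²(45°−33.4°/2) = 0.2899; K_a2 = tan²(45°−28.2°/2) = 0.3582.
Layer 1: σ at base = K_a1 γ₁ h₁ = 323.7 psf; P₁ = ½×323.7×11.0 = 1780.
Layer 2: σ_v at top = γ₁h₁ = 1116; σ_h top = K_a2×1116 = 399.9; σ_h base = K_a2×(1116+108.1×15.9) = 1016.
P₂ = ½(399.9+1016)×15.9 = 11250. Total P_a = 1780+11250 = 13030 lb/ft.

13000 lb/ft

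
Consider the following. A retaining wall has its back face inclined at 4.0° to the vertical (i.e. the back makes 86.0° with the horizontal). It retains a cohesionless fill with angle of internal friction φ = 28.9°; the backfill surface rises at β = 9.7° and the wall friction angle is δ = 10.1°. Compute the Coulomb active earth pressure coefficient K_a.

0.398

K_a = sin²(α+φ) / [sin²α · sin(α−δ) · (1 + √{sin(φ+δ)sin(φ−β) / (sin(α−δ)sin(α+β))})²].
With α = 86.0°, φ = 28.9°, δ = 10.1°, β = 9.7°: K_a = 0.3982.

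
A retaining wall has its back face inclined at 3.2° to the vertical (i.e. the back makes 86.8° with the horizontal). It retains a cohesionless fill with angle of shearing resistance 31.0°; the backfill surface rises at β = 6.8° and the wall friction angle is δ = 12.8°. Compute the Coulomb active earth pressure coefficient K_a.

0.343

K_a = sin²(α+φ) / [sin²α · sin(α−δ) · (1 + √{sin(φ+δ)sin(φ−β) / (sin(α−δ)sin(α+β))})²].
With α = 86.8°, φ = 31.0°, δ = 12.8°, β = 6.8°: K_a = 0.3426.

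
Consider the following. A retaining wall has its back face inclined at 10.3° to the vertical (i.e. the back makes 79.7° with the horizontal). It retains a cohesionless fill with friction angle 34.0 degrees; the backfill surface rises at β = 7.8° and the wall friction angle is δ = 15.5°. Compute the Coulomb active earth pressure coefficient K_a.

0.371

K_a = sin²(α+φ) / [sin²α · sin(α−δ) · (1 + √{sin(φ+δ)sin(φ−β) / (sin(α−δ)sin(α+β))})²].
With α = 79.7°, φ = 34.0°, δ = 15.5°, β = 7.8°: K_a = 0.3707.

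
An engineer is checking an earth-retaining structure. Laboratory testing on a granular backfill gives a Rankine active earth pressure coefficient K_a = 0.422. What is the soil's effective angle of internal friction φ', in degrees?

24.0°

K_a = tan²(45° − φ/2) ⇒ 45° − φ/2 = arctan(√0.422) = 33.01°.
φ = 2(45° − 33.01°) = 23.98°.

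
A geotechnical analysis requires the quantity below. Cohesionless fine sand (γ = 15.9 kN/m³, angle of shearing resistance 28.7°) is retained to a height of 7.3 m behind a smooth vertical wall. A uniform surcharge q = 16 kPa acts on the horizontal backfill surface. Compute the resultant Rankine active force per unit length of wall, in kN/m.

190 kN/m

K_a = tan²(45° − φ/2) = 0.3511.
Soil triangle: ½ K_a γ H² = 0.5×0.3511×15.9×7.3² = 148.8 kN/m.
Surcharge rectangle: K_a q H = 0.3511×16×7.3 = 41.01 kN/m.
Total = 148.8 + 41.01 = 189.8 kN/m.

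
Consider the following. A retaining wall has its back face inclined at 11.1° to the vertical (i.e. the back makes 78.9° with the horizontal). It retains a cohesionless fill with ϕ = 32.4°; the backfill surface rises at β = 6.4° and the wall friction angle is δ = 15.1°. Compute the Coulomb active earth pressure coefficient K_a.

0.392

K_a = sin²(α+φ) / [sin²α · sin(α−δ) · (1 + √{sin(φ+δ)sin(φ−β) / (sin(α−δ)sin(α+β))})²].
With α = 78.9°, φ = 32.4°, δ = 15.1°, β = 6.4°: K_a = 0.3919.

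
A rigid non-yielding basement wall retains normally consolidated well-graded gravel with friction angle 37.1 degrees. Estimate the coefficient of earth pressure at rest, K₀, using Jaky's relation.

0.397

K₀ = 1 − sin φ' = 1 − sin 37.1° = 0.3968.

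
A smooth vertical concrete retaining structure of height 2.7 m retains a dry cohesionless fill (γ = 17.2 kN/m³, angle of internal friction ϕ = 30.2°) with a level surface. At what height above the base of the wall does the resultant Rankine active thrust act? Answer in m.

0.900 m

K_a = 0.3307.
The pressure distribution is triangular, so the resultant acts at H/3 above the base = 2.7/3 = 0.9000 m.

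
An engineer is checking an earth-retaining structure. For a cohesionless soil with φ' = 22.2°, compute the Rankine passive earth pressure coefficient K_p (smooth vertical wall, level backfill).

K_p = (1 + sin φ)/(1 − sin φ) = tan²(45° + 22.2°/2) = 2.215.

2.21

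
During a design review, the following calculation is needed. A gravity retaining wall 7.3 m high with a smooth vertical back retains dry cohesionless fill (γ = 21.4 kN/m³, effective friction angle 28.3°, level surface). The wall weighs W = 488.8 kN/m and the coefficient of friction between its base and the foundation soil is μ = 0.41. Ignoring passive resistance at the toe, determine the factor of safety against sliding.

0.985

K_a = tan²(45° − 28.3°/2) = 0.3568.
P_a = ½K_aγH² = 0.5×0.3568×21.4×7.3² = 203.4 kN/m, acting at H/3 = 2.433 m above the base.
FS_sliding = μW / P_a = 0.41×488.8 / 203.4 = 0.9851.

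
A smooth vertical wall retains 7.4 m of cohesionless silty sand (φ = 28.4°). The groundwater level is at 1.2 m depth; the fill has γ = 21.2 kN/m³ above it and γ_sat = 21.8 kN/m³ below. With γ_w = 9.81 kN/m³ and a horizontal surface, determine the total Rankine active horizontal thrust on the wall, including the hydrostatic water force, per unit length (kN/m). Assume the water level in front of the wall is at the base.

K_a = tan²(45° − φ/2) = 0.3554.
γ' = 21.8 − 9.81 = 11.99 kN/m³. Depth below WT = 6.2 m.
σ'_h at WT = K_a γ d_w = 9.040 kPa; at base = 9.040 + K_a γ' × 6.2 = 35.46 kPa.
P₁ (0–1.2 m) = ½×9.040×1.2 = 5.424. P₂ (1.2–7.4 m) = ½(9.040+35.46)×6.2 = 137.9.
P_w = ½ γ_w h₂² = 0.5×9.81×6.2² = 188.5. Total = 5.424+137.9+188.5 = 331.9 kN/m.

332 kN/m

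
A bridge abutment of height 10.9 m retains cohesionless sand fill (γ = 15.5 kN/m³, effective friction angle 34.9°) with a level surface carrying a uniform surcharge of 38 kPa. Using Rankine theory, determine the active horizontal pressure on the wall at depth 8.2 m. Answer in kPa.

K_a = (1 − sin φ)/(1 + sin φ) = 0.2721.
σ_v = γz + q = 15.5 × 8.2 + 38 = 165.1 kPa.
σ_h = K_a σ_v = 0.2721 × 165.1 = 44.93 kPa.

44.9 kPa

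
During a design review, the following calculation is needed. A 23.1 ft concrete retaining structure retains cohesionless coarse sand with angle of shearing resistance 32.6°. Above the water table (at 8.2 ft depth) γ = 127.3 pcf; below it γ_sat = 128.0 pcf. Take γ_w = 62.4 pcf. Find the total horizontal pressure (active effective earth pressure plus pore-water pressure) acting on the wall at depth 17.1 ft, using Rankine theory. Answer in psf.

K_a = (1 − sin φ)/(1 + sin φ) = 0.2997.
γ' = 128.0 − 62.4 = 65.60 pcf.
Effective vertical stress at 17.1 ft: σ'_v = 127.3×8.2 + 65.60×8.90 = 1628 psf.
σ'_h = K_a σ'_v = 0.2997 × 1628 = 487.9 psf; u = γ_w × 8.90 = 555.4 psf.
Total σ_h = 487.9 + 555.4 = 1043 psf.

1040 psf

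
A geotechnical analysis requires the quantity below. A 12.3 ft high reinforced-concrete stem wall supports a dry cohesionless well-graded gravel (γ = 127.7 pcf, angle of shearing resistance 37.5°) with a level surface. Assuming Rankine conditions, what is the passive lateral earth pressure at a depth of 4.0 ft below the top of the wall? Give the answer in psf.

2100 psf

K_p = (1 + sin φ)/(1 − sin φ) = 4.112.
σ_h = K_p γ z = 4.112 × 127.7 × 4.0 = 2100 psf.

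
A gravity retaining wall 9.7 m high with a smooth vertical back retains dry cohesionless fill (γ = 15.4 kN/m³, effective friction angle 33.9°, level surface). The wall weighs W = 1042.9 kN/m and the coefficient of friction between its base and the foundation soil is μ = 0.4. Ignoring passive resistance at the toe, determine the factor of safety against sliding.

2.03

K_a = tan²(45° − 33.9°/2) = 0.2839.
P_a = ½K_aγH² = 0.5×0.2839×15.4×9.7² = 205.7 kN/m, acting at H/3 = 3.233 m above the base.
FS_sliding = μW / P_a = 0.4×1042.9 / 205.7 = 2.028.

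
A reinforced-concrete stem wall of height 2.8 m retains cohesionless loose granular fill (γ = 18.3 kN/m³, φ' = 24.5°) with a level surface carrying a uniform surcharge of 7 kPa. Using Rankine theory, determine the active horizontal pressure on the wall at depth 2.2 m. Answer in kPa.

K_a = (1 − sin φ)/(1 + sin φ) = 0.4137.
σ_v = γz + q = 18.3 × 2.2 + 7 = 47.26 kPa.
σ_h = K_a σ_v = 0.4137 × 47.26 = 19.55 kPa.

19.6 kPa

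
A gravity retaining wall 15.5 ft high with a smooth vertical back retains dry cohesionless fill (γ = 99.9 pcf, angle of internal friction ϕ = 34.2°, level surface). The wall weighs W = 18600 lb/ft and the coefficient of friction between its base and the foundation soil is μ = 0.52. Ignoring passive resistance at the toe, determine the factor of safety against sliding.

2.87

K_a = tan²(45° − 34.2°/2) = 0.2803.
P_a = ½K_aγH² = 0.5×0.2803×99.9×15.5² = 3364 lb/ft, acting at H/3 = 5.167 ft above the base.
FS_sliding = μW / P_a = 0.52×18600 / 3364 = 2.875.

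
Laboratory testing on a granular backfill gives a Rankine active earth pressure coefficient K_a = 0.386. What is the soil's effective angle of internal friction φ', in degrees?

K_a = tan²(45° − φ/2) ⇒ 45° − φ/2 = arctan(√0.386) = 31.85°.
φ = 2(45° − 31.85°) = 26.30°.

26.3°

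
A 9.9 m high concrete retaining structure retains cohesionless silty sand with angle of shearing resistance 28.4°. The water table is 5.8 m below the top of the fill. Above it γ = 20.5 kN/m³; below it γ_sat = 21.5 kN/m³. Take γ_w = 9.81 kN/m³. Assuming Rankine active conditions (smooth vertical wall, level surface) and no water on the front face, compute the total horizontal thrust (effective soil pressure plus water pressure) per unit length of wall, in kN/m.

K_a = tan²(45° − φ/2) = 0.3554.
γ' = 21.5 − 9.81 = 11.69 kN/m³. Depth below WT = 4.1 m.
σ'_h at WT = K_a γ d_w = 42.25 kPa; at base = 42.25 + K_a γ' × 4.1 = 59.28 kPa.
P₁ (0–5.8 m) = ½×42.25×5.8 = 122.5. P₂ (5.8–9.9 m) = ½(42.25+59.28)×4.1 = 208.1.
P_w = ½ γ_w h₂² = 0.5×9.81×4.1² = 82.45. Total = 122.5+208.1+82.45 = 413.1 kN/m.

413 kN/m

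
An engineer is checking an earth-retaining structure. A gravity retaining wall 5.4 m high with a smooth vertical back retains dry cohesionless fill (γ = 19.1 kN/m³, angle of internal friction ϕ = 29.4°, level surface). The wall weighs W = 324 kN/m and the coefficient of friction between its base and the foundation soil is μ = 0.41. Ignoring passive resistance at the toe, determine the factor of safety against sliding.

1.40

K_a = tan²(45° − 29.4°/2) = 0.3415.
P_a = ½K_aγH² = 0.5×0.3415×19.1×5.4² = 95.09 kN/m, acting at H/3 = 1.800 m above the base.
FS_sliding = μW / P_a = 0.41×324 / 95.09 = 1.397.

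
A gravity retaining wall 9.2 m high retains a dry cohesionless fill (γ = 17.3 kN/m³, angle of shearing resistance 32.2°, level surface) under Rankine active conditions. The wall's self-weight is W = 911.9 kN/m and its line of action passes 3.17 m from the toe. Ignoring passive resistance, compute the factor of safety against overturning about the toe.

K_a = tan²(45° − 32.2°/2) = 0.3047.
P_a = ½K_aγH² = 0.5×0.3047×17.3×9.2² = 223.1 kN/m, acting at H/3 = 3.067 m above the base.
Overturning moment M_o = P_a × H/3 = 223.1 × 3.067 = 684.2.
Resisting moment M_r = W × 3.17 = 911.9 × 3.17 = 2891.
FS_overturning = M_r/M_o = 2891/684.2 = 4.225.

4.22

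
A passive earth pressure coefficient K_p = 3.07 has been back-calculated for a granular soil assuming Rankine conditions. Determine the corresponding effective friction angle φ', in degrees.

30.6°

K_p = (1+sin φ)/(1−sin φ) ⇒ sin φ = (K_p − 1)/(K_p + 1) = 0.5086.
φ = arcsin(0.5086) = 30.57°.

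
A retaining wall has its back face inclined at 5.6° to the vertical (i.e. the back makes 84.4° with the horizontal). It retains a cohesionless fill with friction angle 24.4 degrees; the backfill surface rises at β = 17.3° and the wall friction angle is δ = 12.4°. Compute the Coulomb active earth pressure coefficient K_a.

K_a = sin²(α+φ) / [sin²α · sin(α−δ) · (1 + √{sin(φ+δ)sin(φ−β) / (sin(α−δ)sin(α+β))})²].
With α = 84.4°, φ = 24.4°, δ = 12.4°, β = 17.3°: K_a = 0.5789.

0.579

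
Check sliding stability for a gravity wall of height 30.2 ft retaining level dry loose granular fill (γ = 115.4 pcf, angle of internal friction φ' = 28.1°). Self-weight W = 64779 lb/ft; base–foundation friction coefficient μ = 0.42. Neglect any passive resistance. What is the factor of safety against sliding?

K_a = tan²(45° − 28.1°/2) = 0.3596.
P_a = ½K_aγH² = 0.5×0.3596×115.4×30.2² = 18920 lb/ft, acting at H/3 = 10.07 ft above the base.
FS_sliding = μW / P_a = 0.42×64779 / 18920 = 1.438.

1.44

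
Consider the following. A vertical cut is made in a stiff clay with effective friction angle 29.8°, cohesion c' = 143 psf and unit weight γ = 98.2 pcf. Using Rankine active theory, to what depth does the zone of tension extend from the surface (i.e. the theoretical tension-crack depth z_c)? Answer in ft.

K_a = tan²(45° − 29.8°/2) = 0.3360; √K_a = 0.5797.
The active pressure is zero where K_a γ z = 2c√K_a, so z_c = 2c/(γ√K_a) = 2×143/(98.2×0.5797) = 5.024 ft.

5.02 ft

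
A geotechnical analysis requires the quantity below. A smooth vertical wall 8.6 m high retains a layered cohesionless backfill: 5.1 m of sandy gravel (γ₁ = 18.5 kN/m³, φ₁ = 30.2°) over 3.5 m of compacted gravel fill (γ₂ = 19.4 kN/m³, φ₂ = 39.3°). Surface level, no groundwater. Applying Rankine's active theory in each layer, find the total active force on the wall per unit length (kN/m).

K_a1 = tan²(45°−30.2°/2) = 0.3307; K_a2 = tan²(45°−39.3°/2) = 0.2245.
Layer 1: σ at base = K_a1 γ₁ h₁ = 31.20 kPa; P₁ = ½×31.20×5.1 = 79.55.
Layer 2: σ_v at top = γ₁h₁ = 94.35; σ_h top = K_a2×94.35 = 21.18; σ_h base = K_a2×(94.35+19.4×3.5) = 36.42.
P₂ = ½(21.18+36.42)×3.5 = 100.8. Total P_a = 79.55+100.8 = 180.3 kN/m.

180 kN/m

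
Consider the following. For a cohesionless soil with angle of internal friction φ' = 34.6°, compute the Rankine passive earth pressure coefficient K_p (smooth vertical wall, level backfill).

K_p = (1 + sin φ)/(1 − sin φ) = tan²(45° + 34.6°/2) = 3.628.

3.63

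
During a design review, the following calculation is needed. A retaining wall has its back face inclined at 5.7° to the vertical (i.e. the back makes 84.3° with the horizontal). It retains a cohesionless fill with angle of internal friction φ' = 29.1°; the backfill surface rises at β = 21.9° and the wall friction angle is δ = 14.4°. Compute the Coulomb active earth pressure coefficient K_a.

0.528

K_a = sin²(α+φ) / [sin²α · sin(α−δ) · (1 + √{sin(φ+δ)sin(φ−β) / (sin(α−δ)sin(α+β))})²].
With α = 84.3°, φ = 29.1°, δ = 14.4°, β = 21.9°: K_a = 0.5284.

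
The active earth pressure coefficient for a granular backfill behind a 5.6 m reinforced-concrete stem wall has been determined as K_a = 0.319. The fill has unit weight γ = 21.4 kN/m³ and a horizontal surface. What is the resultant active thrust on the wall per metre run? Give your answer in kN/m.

P = ½ K_a γ H² = 0.5 × 0.319 × 21.4 × 5.6² = 107.0 kN/m.

107 kN/m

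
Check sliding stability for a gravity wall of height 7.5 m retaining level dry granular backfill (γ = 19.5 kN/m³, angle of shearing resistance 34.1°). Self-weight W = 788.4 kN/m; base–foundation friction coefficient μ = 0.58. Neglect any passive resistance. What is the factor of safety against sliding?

2.96

K_a = tan²(45° − 34.1°/2) = 0.2815.
P_a = ½K_aγH² = 0.5×0.2815×19.5×7.5² = 154.4 kN/m, acting at H/3 = 2.500 m above the base.
FS_sliding = μW / P_a = 0.58×788.4 / 154.4 = 2.962.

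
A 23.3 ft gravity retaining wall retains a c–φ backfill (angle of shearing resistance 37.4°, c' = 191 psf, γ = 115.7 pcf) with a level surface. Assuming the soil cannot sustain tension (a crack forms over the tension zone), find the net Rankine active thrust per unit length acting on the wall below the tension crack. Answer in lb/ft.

K_a = 0.2443; √K_a = 0.4942.
Tension-crack depth z_c = 2c/(γ√K_a) = 2×191/(115.7×0.4942) = 6.680 ft.
σ_a at base = K_a γ H − 2c√K_a = 0.2443×115.7×23.3 − 2×191×0.4942 = 469.7 psf.
P_a = ½ × 469.7 × (H − z_c) = 0.5×469.7×16.62 = 3903 lb/ft.

3900 lb/ft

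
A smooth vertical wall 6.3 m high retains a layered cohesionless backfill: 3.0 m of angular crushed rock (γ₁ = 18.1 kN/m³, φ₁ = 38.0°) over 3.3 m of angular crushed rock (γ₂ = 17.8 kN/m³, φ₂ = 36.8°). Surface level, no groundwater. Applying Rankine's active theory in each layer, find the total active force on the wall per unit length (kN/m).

88.6 kN/m

K_a1 = tan²(45°−38.0°/2) = 0.2379; K_a2 = tan²(45°−36.8°/2) = 0.2508.
Layer 1: σ at base = K_a1 γ₁ h₁ = 12.92 kPa; P₁ = ½×12.92×3.0 = 19.38.
Layer 2: σ_v at top = γ₁h₁ = 54.30; σ_h top = K_a2×54.30 = 13.62; σ_h base = K_a2×(54.30+17.8×3.3) = 28.35.
P₂ = ½(13.62+28.35)×3.3 = 69.24. Total P_a = 19.38+69.24 = 88.61 kN/m.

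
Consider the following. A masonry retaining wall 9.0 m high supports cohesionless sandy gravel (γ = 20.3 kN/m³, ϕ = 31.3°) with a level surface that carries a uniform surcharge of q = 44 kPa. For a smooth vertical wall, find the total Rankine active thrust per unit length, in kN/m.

K_a = tan²(45° − φ/2) = 0.3162.
Soil triangle: ½ K_a γ H² = 0.5×0.3162×20.3×9.0² = 260.0 kN/m.
Surcharge rectangle: K_a q H = 0.3162×44×9.0 = 125.2 kN/m.
Total = 260.0 + 125.2 = 385.2 kN/m.

385 kN/m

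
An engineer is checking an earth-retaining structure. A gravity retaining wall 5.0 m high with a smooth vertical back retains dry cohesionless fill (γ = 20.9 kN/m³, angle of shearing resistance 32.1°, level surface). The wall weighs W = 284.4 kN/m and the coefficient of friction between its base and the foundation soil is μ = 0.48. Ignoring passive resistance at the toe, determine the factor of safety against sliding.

1.71

K_a = tan²(45° − 32.1°/2) = 0.3060.
P_a = ½K_aγH² = 0.5×0.3060×20.9×5.0² = 79.94 kN/m, acting at H/3 = 1.667 m above the base.
FS_sliding = μW / P_a = 0.48×284.4 / 79.94 = 1.708.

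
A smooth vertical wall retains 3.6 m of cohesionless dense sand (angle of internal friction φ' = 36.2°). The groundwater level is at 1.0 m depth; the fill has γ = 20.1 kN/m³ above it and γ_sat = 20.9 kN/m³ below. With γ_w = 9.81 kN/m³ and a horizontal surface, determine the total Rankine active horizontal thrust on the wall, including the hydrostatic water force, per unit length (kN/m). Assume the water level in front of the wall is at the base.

58.8 kN/m

K_a = tan²(45° − φ/2) = 0.2574.
γ' = 20.9 − 9.81 = 11.09 kN/m³. Depth below WT = 2.6 m.
σ'_h at WT = K_a γ d_w = 5.173 kPa; at base = 5.173 + K_a γ' × 2.6 = 12.59 kPa.
P₁ (0–1.0 m) = ½×5.173×1.0 = 2.587. P₂ (1.0–3.6 m) = ½(5.173+12.59)×2.6 = 23.10.
P_w = ½ γ_w h₂² = 0.5×9.81×2.6² = 33.16. Total = 2.587+23.10+33.16 = 58.84 kN/m.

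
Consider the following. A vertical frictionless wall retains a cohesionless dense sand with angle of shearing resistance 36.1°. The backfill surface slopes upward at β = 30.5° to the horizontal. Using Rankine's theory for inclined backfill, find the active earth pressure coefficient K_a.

0.417

K_a = cos β · (cos β − √(cos²β − cos²φ)) / (cos β + √(cos²β − cos²φ)).
cos β = 0.8616, cos φ = 0.8080, √(cos²β − cos²φ) = 0.2993.
K_a = 0.8616 × (0.8616 − 0.2993)/(0.8616 + 0.2993) = 0.4174.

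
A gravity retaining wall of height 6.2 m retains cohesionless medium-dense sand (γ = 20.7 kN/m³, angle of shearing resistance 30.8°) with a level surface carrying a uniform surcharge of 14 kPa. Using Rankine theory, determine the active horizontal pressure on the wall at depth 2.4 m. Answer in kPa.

20.6 kPa

K_a = (1 − sin φ)/(1 + sin φ) = 0.3227.
σ_v = γz + q = 20.7 × 2.4 + 14 = 63.68 kPa.
σ_h = K_a σ_v = 0.3227 × 63.68 = 20.55 kPa.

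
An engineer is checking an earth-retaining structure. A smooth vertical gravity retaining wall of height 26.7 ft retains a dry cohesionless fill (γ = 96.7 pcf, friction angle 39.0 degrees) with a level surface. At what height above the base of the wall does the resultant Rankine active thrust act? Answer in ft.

8.90 ft

K_a = 0.2275.
The pressure distribution is triangular, so the resultant acts at H/3 above the base = 26.7/3 = 8.900 ft.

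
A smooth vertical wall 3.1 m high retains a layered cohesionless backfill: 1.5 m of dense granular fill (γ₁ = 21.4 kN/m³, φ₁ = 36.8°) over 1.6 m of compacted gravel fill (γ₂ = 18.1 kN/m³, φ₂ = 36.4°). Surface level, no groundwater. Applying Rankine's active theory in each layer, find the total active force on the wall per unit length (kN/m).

K_a1 = tan²(45°−36.8°/2) = 0.2508; K_a2 = tan²(45°−36.4°/2) = 0.2552.
Layer 1: σ at base = K_a1 γ₁ h₁ = 8.050 kPa; P₁ = ½×8.050×1.5 = 6.037.
Layer 2: σ_v at top = γ₁h₁ = 32.10; σ_h top = K_a2×32.10 = 8.191; σ_h base = K_a2×(32.10+18.1×1.6) = 15.58.
P₂ = ½(8.191+15.58)×1.6 = 19.02. Total P_a = 6.037+19.02 = 25.05 kN/m.

25.1 kN/m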